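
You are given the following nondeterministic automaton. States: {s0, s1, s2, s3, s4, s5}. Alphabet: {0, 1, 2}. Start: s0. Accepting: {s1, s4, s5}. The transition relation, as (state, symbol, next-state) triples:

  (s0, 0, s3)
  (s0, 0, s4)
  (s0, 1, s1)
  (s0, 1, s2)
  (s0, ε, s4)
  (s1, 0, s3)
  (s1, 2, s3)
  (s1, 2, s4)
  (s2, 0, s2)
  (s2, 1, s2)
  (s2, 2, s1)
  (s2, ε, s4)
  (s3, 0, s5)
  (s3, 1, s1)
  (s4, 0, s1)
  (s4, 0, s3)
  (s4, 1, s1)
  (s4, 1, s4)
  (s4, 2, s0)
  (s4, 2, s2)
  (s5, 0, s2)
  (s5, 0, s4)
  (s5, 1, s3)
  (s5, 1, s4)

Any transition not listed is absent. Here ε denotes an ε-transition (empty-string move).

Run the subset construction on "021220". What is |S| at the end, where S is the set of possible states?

5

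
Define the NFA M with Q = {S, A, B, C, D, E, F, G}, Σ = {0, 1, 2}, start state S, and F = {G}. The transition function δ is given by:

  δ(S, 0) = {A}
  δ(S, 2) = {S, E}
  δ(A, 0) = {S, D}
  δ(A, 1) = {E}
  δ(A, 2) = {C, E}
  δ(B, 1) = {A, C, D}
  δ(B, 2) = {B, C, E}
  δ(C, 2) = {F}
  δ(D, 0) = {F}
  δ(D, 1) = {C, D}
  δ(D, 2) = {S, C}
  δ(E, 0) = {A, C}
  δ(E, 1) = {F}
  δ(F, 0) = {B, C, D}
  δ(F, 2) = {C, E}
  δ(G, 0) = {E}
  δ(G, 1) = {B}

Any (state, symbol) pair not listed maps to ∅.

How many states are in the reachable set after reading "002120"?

2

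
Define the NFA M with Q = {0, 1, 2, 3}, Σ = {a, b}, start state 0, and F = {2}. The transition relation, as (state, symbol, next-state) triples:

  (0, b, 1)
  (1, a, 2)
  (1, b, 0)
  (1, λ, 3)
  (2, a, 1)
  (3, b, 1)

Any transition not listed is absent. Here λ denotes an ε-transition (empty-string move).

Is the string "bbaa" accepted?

No

Start in {0}.
Read 'b': {0} → {1, 3}.
Read 'b': {1, 3} → {0, 1, 3}.
Read 'a': {0, 1, 3} → {2}.
Read 'a': {2} → {1, 3}.
The final set {1, 3} contains no accepting state.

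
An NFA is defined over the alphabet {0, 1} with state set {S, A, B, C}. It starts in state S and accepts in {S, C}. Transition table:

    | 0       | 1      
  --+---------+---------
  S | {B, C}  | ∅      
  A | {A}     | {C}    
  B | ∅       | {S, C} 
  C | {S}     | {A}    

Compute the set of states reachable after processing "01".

{S, A, C}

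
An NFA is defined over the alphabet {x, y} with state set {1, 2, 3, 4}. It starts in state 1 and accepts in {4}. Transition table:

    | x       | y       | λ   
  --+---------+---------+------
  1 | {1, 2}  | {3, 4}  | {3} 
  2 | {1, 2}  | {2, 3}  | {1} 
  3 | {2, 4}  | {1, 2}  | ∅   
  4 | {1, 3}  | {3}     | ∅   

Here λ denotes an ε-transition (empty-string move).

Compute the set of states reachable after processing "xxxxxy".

{1, 2, 3, 4}

Start: ε-closure({1}) = {1, 3}.
Read 'x': 1→{1, 2}, 3→{2, 4}; union {1, 2, 4}; ε-closure = {1, 2, 3, 4}.
Read 'x': 1→{1, 2}, 2→{1, 2}, 3→{2, 4}, 4→{1, 3}; now {1, 2, 3, 4}.
Read 'x': 1→{1, 2}, 2→{1, 2}, 3→{2, 4}, 4→{1, 3}; now {1, 2, 3, 4}.
Read 'x': 1→{1, 2}, 2→{1, 2}, 3→{2, 4}, 4→{1, 3}; now {1, 2, 3, 4}.
Read 'x': 1→{1, 2}, 2→{1, 2}, 3→{2, 4}, 4→{1, 3}; now {1, 2, 3, 4}.
Read 'y': 1→{3, 4}, 2→{2, 3}, 3→{1, 2}, 4→{3}; now {1, 2, 3, 4}.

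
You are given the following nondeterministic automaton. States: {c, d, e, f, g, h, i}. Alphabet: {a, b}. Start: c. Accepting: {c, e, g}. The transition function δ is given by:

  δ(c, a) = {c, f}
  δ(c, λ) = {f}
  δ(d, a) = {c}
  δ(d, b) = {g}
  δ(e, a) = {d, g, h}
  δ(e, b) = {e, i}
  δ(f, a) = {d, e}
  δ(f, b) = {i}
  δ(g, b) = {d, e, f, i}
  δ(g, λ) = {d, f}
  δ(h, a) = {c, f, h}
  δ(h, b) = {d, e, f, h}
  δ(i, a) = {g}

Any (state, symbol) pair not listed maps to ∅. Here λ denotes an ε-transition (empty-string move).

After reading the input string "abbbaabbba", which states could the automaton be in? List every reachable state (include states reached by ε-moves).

{c, d, e, f, g, h}

Start: ε-closure({c}) = {c, f}.
Read 'a': {c, f} → {c, d, e, f}.
Read 'b': {c, d, e, f} → {d, e, f, g, i}.
Read 'b': {d, e, f, g, i} → {d, e, f, g, i}.
Read 'b': {d, e, f, g, i} → {d, e, f, g, i}.
Read 'a': {d, e, f, g, i} → {c, d, e, f, g, h}.
Read 'a': {c, d, e, f, g, h} → {c, d, e, f, g, h}.
Read 'b': {c, d, e, f, g, h} → {d, e, f, g, h, i}.
Read 'b': {d, e, f, g, h, i} → {d, e, f, g, h, i}.
Read 'b': {d, e, f, g, h, i} → {d, e, f, g, h, i}.
Read 'a': {d, e, f, g, h, i} → {c, d, e, f, g, h}.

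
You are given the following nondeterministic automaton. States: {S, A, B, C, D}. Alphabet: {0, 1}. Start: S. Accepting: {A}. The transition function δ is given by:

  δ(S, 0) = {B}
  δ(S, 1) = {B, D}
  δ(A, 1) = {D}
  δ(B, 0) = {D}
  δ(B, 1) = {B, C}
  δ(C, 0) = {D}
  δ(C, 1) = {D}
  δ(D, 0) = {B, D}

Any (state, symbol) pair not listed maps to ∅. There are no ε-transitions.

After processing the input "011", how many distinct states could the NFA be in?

Start in {S}.
Read '0': {S} → {B}.
Read '1': {B} → {B, C}.
Read '1': {B, C} → {B, C, D}.
That set has 3 states.

3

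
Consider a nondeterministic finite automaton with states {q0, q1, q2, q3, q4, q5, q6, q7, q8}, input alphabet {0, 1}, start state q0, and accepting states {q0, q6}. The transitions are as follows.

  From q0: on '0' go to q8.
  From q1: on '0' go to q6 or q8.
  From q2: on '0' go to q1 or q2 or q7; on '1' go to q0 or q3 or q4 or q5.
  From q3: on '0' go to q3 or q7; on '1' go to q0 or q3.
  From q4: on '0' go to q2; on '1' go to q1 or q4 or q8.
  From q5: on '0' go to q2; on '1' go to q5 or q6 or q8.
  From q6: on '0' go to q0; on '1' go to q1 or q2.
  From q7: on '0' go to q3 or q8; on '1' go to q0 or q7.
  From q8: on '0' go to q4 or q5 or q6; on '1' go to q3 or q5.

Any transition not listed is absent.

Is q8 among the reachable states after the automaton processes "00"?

Start in {q0}.
Read '0': q0→{q8}; now {q8}.
Read '0': q8→{q4, q5, q6}; now {q4, q5, q6}.
State q8 is not in {q4, q5, q6}.

No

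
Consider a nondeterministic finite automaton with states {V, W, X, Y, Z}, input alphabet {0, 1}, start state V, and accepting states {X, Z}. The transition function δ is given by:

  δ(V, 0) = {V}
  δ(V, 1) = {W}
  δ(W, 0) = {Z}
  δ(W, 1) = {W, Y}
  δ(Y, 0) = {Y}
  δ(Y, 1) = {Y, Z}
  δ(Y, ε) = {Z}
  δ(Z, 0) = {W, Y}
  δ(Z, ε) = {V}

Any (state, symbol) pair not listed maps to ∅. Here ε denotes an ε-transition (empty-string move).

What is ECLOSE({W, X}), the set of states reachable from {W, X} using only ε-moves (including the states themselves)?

{W, X}

Begin with {W, X}.
No ε-moves leave this set, so the closure equals the set itself.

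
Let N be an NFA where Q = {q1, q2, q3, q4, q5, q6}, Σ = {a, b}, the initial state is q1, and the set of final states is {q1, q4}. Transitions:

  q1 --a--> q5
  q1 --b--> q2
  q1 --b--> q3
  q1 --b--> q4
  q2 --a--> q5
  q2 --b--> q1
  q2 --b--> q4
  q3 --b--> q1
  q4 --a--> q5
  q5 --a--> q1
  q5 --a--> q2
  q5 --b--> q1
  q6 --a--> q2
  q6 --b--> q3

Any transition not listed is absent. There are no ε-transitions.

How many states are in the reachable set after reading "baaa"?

1

Start in {q1}.
Read 'b': {q1} → {q2, q3, q4}.
Read 'a': {q2, q3, q4} → {q5}.
Read 'a': {q5} → {q1, q2}.
Read 'a': {q1, q2} → {q5}.
That set has 1 state.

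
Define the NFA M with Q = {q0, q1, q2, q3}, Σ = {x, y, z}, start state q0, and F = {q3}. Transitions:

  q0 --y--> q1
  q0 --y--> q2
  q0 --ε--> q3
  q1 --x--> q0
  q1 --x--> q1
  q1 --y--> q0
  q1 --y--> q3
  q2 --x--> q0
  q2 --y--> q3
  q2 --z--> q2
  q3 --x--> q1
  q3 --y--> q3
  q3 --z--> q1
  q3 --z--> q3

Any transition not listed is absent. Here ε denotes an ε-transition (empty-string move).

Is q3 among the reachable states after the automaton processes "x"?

Start: ε-closure({q0}) = {q0, q3}.
Read 'x': q0→∅, q3→{q1}; now {q1}.
State q3 is not in {q1}.

No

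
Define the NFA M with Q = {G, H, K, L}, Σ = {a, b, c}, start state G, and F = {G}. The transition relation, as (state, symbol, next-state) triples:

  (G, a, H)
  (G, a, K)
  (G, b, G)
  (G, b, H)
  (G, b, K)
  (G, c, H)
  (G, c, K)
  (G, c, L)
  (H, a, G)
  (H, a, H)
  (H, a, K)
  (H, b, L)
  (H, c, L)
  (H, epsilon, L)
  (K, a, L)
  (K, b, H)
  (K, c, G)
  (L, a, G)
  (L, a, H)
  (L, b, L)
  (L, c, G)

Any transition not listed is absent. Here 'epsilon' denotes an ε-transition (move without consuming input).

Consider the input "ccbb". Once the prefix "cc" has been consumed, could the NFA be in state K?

Start in {G}.
Read 'c': {G} → {H, K, L}.
Read 'c': {H, K, L} → {G, L}.
State K is not in {G, L}.

No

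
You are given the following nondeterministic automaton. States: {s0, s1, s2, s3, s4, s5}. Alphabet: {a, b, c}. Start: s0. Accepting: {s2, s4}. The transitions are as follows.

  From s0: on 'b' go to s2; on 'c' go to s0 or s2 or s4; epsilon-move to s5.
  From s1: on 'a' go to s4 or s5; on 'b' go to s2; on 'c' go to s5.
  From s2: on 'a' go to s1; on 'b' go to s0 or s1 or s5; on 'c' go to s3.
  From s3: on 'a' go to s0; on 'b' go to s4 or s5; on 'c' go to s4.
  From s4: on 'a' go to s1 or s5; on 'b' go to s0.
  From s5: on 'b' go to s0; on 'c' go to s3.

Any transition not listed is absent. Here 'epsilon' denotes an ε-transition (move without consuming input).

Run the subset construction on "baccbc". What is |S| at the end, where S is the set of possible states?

1

Start: ε-closure({s0}) = {s0, s5}.
Read 'b': {s0, s5} → {s0, s2, s5}.
Read 'a': {s0, s2, s5} → {s1}.
Read 'c': {s1} → {s5}.
Read 'c': {s5} → {s3}.
Read 'b': {s3} → {s4, s5}.
Read 'c': {s4, s5} → {s3}.
That set has 1 state.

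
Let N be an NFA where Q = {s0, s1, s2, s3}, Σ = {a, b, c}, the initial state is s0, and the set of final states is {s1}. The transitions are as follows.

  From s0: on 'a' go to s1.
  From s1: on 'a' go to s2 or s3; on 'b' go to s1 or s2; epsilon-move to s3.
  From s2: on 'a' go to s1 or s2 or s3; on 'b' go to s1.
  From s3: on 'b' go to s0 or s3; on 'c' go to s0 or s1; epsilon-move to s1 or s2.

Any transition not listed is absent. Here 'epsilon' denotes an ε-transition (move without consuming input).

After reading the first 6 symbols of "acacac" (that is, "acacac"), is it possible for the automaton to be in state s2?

Start in {s0}.
Read 'a': {s0} → {s1, s2, s3}.
Read 'c': {s1, s2, s3} → {s0, s1, s2, s3}.
Read 'a': {s0, s1, s2, s3} → {s1, s2, s3}.
Read 'c': {s1, s2, s3} → {s0, s1, s2, s3}.
Read 'a': {s0, s1, s2, s3} → {s1, s2, s3}.
Read 'c': {s1, s2, s3} → {s0, s1, s2, s3}.
State s2 is in {s0, s1, s2, s3}.

Yes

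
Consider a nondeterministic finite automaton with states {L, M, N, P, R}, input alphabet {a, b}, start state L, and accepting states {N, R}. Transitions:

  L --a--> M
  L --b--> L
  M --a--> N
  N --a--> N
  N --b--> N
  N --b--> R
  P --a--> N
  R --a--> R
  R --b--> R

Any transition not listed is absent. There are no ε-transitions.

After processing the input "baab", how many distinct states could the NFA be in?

Start in {L}.
Read 'b': {L} → {L}.
Read 'a': {L} → {M}.
Read 'a': {M} → {N}.
Read 'b': {N} → {N, R}.
That set has 2 states.

2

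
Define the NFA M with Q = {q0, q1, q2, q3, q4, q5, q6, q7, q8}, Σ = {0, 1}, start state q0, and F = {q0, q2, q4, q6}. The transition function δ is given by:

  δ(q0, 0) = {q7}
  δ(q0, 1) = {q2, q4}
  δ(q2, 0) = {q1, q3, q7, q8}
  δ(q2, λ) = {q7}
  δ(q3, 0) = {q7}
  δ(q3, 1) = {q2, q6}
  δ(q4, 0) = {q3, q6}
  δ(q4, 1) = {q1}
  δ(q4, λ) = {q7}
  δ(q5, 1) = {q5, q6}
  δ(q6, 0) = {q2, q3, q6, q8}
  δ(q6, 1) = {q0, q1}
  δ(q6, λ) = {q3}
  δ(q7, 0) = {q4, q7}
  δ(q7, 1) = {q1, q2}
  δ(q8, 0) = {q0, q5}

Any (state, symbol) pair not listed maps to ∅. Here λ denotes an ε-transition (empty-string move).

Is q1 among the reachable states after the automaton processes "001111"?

Start in {q0}.
Read '0': q0→{q7}; now {q7}.
Read '0': q7→{q4, q7}; now {q4, q7}.
Read '1': q4→{q1}, q7→{q1, q2}; union {q1, q2}; ε-closure = {q1, q2, q7}.
Read '1': q1→∅, q2→∅, q7→{q1, q2}; union {q1, q2}; ε-closure = {q1, q2, q7}.
Read '1': q1→∅, q2→∅, q7→{q1, q2}; union {q1, q2}; ε-closure = {q1, q2, q7}.
Read '1': q1→∅, q2→∅, q7→{q1, q2}; union {q1, q2}; ε-closure = {q1, q2, q7}.
State q1 is in {q1, q2, q7}.

Yes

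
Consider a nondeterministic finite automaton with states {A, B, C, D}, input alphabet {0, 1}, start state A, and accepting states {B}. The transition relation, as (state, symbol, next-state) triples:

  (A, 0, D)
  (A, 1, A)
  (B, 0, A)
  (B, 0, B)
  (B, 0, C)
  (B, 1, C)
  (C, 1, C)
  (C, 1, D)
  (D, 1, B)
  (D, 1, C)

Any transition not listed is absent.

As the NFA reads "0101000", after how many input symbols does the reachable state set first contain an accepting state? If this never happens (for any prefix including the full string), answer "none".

2

Start in {A}.
Read '0': {A} → {D}.
Read '1': {D} → {B, C}.
None of the earlier sets intersect F, but {B, C} does.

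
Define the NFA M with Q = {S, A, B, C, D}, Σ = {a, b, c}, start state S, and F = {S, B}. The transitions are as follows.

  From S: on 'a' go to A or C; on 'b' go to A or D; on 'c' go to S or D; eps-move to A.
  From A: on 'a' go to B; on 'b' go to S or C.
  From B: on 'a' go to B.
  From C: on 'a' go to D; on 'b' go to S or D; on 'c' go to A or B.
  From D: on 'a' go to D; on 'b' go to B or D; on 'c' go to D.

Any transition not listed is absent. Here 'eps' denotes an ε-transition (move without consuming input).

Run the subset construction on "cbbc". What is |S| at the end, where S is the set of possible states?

4

Start: ε-closure({S}) = {S, A}.
Read 'c': S→{S, D}, A→∅; union {S, D}; ε-closure = {S, A, D}.
Read 'b': S→{A, D}, A→{S, C}, D→{B, D}; now {S, A, B, C, D}.
Read 'b': S→{A, D}, A→{S, C}, B→∅, C→{S, D}, D→{B, D}; now {S, A, B, C, D}.
Read 'c': S→{S, D}, A→∅, B→∅, C→{A, B}, D→{D}; now {S, A, B, D}.
That set has 4 states.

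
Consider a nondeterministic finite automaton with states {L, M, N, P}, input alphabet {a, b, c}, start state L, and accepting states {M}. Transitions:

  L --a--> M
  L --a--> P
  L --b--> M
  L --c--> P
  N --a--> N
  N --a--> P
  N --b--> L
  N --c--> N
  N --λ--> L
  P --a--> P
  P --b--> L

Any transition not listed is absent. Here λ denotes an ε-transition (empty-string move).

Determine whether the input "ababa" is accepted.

Start in {L}.
Read 'a': {L} → {M, P}.
Read 'b': {M, P} → {L}.
Read 'a': {L} → {M, P}.
Read 'b': {M, P} → {L}.
Read 'a': {L} → {M, P}.
The final set {M, P} contains the accepting state M.

Yes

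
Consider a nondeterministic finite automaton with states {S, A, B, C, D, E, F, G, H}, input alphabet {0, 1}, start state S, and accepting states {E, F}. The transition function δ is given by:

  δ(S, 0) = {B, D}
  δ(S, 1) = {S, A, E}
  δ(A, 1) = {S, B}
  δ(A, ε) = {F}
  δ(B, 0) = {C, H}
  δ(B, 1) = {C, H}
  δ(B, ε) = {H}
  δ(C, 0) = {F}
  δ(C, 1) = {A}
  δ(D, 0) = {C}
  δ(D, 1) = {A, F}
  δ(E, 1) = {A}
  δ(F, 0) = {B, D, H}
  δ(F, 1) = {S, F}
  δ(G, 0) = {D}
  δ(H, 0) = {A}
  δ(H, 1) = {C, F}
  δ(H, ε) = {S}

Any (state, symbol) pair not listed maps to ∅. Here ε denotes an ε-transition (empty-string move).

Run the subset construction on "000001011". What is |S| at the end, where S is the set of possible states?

7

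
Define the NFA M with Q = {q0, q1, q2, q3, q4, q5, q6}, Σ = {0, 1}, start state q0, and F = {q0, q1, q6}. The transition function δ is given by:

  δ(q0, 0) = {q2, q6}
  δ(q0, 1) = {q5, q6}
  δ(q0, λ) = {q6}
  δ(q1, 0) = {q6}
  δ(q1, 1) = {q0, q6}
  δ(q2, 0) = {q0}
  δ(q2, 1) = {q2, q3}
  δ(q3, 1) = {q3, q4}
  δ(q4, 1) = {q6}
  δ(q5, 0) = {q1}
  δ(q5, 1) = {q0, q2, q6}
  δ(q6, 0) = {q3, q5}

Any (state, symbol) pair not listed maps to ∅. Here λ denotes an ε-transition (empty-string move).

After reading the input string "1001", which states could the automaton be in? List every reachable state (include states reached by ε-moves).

{q0, q6}

Start: ε-closure({q0}) = {q0, q6}.
Read '1': {q0, q6} → {q5, q6}.
Read '0': {q5, q6} → {q1, q3, q5}.
Read '0': {q1, q3, q5} → {q1, q6}.
Read '1': {q1, q6} → {q0, q6}.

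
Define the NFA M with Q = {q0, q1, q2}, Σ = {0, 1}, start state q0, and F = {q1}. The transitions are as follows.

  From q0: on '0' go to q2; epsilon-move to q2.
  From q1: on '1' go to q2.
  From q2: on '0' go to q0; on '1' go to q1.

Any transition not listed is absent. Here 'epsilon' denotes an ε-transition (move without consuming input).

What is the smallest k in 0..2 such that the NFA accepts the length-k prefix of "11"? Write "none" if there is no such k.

Start: ε-closure({q0}) = {q0, q2}.
Read '1': q0→∅, q2→{q1}; now {q1}.
None of the earlier sets intersect F, but {q1} does.

1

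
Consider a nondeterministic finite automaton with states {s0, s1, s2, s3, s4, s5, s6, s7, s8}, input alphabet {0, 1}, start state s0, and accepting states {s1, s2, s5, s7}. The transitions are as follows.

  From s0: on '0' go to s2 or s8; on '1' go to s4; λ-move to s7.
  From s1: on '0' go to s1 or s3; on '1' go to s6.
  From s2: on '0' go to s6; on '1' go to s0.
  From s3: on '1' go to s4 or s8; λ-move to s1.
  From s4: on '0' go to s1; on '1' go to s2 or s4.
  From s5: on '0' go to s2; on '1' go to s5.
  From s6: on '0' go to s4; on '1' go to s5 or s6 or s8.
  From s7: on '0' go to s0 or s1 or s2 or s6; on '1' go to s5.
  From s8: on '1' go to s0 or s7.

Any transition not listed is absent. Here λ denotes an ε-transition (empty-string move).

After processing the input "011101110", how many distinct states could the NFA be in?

7

Start: ε-closure({s0}) = {s0, s7}.
Read '0': s0→{s2, s8}, s7→{s0, s1, s2, s6}; union {s0, s1, s2, s6, s8}; ε-closure = {s0, s1, s2, s6, s7, s8}.
Read '1': s0→{s4}, s1→{s6}, s2→{s0}, s6→{s5, s6, s8}, s7→{s5}, s8→{s0, s7}; now {s0, s4, s5, s6, s7, s8}.
Read '1': s0→{s4}, s4→{s2, s4}, s5→{s5}, s6→{s5, s6, s8}, s7→{s5}, s8→{s0, s7}; now {s0, s2, s4, s5, s6, s7, s8}.
Read '1': s0→{s4}, s2→{s0}, s4→{s2, s4}, s5→{s5}, s6→{s5, s6, s8}, s7→{s5}, s8→{s0, s7}; now {s0, s2, s4, s5, s6, s7, s8}.
Read '0': s0→{s2, s8}, s2→{s6}, s4→{s1}, s5→{s2}, s6→{s4}, s7→{s0, s1, s2, s6}, s8→∅; union {s0, s1, s2, s4, s6, s8}; ε-closure = {s0, s1, s2, s4, s6, s7, s8}.
Read '1': s0→{s4}, s1→{s6}, s2→{s0}, s4→{s2, s4}, s6→{s5, s6, s8}, s7→{s5}, s8→{s0, s7}; now {s0, s2, s4, s5, s6, s7, s8}.
Read '1': s0→{s4}, s2→{s0}, s4→{s2, s4}, s5→{s5}, s6→{s5, s6, s8}, s7→{s5}, s8→{s0, s7}; now {s0, s2, s4, s5, s6, s7, s8}.
Read '1': s0→{s4}, s2→{s0}, s4→{s2, s4}, s5→{s5}, s6→{s5, s6, s8}, s7→{s5}, s8→{s0, s7}; now {s0, s2, s4, s5, s6, s7, s8}.
Read '0': s0→{s2, s8}, s2→{s6}, s4→{s1}, s5→{s2}, s6→{s4}, s7→{s0, s1, s2, s6}, s8→∅; union {s0, s1, s2, s4, s6, s8}; ε-closure = {s0, s1, s2, s4, s6, s7, s8}.
That set has 7 states.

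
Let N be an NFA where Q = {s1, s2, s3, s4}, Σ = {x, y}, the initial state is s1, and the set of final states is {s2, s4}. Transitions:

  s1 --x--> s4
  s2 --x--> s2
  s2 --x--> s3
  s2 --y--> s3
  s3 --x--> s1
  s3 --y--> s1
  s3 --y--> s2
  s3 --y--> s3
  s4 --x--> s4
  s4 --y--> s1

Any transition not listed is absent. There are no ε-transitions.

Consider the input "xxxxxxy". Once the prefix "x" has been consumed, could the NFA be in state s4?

Yes

Start in {s1}.
Read 'x': s1→{s4}; now {s4}.
State s4 is in {s4}.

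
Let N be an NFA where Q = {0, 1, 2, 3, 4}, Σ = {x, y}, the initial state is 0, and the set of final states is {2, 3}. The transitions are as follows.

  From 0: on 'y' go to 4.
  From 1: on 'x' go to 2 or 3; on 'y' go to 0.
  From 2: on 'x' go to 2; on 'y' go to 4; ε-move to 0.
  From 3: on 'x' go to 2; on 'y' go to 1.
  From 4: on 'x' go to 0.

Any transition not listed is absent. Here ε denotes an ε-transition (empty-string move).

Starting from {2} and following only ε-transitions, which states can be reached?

{0, 2}

Begin with {2}.
ε-move 2 → 0; add 0.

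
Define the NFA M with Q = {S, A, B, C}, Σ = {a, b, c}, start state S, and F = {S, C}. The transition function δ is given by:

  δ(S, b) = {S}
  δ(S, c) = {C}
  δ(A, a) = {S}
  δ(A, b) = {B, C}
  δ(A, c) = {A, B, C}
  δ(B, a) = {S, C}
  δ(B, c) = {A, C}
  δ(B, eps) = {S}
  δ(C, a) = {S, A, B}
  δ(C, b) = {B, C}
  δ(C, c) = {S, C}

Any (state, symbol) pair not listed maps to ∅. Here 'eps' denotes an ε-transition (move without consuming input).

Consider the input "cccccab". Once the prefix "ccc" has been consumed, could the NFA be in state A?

No

Start in {S}.
Read 'c': S→{C}; now {C}.
Read 'c': C→{S, C}; now {S, C}.
Read 'c': S→{C}, C→{S, C}; now {S, C}.
State A is not in {S, C}.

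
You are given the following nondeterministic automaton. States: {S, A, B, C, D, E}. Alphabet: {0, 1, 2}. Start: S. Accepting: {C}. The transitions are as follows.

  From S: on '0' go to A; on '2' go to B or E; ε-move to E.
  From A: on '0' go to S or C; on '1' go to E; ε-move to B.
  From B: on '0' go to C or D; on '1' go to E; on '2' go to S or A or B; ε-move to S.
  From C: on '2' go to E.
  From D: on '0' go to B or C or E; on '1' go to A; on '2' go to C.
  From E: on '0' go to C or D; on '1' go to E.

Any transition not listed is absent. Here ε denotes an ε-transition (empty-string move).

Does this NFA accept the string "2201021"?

No

Start: ε-closure({S}) = {S, E}.
Read '2': S→{B, E}, E→∅; union {B, E}; ε-closure = {S, B, E}.
Read '2': S→{B, E}, B→{S, A, B}, E→∅; now {S, A, B, E}.
Read '0': S→{A}, A→{S, C}, B→{C, D}, E→{C, D}; union {S, A, C, D}; ε-closure = {S, A, B, C, D, E}.
Read '1': S→∅, A→{E}, B→{E}, C→∅, D→{A}, E→{E}; union {A, E}; ε-closure = {S, A, B, E}.
Read '0': S→{A}, A→{S, C}, B→{C, D}, E→{C, D}; union {S, A, C, D}; ε-closure = {S, A, B, C, D, E}.
Read '2': S→{B, E}, A→∅, B→{S, A, B}, C→{E}, D→{C}, E→∅; now {S, A, B, C, E}.
Read '1': S→∅, A→{E}, B→{E}, C→∅, E→{E}; now {E}.
The final set {E} contains no accepting state.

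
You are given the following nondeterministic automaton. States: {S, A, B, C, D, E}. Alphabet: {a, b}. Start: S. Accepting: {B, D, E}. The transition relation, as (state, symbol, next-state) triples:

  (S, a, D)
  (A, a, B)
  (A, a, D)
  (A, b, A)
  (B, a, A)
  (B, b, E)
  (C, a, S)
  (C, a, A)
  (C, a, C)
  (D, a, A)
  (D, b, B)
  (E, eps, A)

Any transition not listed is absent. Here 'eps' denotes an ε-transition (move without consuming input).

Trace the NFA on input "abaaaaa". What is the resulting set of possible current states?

{A}

Start in {S}.
Read 'a': S→{D}; now {D}.
Read 'b': D→{B}; now {B}.
Read 'a': B→{A}; now {A}.
Read 'a': A→{B, D}; now {B, D}.
Read 'a': B→{A}, D→{A}; now {A}.
Read 'a': A→{B, D}; now {B, D}.
Read 'a': B→{A}, D→{A}; now {A}.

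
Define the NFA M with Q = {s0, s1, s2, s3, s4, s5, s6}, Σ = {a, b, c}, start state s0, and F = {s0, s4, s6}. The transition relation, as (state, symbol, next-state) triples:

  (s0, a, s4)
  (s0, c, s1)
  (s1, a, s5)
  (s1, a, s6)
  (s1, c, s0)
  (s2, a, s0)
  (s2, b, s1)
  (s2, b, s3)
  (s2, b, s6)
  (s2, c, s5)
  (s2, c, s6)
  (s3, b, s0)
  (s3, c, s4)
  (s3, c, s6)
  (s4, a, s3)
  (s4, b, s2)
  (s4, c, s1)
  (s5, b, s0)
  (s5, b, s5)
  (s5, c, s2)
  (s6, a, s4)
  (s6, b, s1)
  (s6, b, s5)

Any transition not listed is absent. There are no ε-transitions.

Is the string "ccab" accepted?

No

Start in {s0}.
Read 'c': s0→{s1}; now {s1}.
Read 'c': s1→{s0}; now {s0}.
Read 'a': s0→{s4}; now {s4}.
Read 'b': s4→{s2}; now {s2}.
The final set {s2} contains no accepting state.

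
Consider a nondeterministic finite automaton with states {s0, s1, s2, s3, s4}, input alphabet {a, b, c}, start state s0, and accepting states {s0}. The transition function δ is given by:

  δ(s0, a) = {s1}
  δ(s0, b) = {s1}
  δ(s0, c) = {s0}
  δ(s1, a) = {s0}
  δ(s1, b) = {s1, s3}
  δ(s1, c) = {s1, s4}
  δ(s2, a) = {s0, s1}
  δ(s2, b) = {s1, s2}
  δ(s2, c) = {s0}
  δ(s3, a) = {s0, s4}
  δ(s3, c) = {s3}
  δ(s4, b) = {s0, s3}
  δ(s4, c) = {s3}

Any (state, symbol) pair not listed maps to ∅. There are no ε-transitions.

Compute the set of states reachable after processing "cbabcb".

{s0, s1, s3}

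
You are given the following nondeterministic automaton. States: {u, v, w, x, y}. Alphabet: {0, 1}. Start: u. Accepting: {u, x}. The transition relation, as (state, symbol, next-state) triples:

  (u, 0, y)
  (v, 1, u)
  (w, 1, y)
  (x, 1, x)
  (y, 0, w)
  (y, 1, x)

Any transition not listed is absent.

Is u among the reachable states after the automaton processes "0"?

No

Start in {u}.
Read '0': u→{y}; now {y}.
State u is not in {y}.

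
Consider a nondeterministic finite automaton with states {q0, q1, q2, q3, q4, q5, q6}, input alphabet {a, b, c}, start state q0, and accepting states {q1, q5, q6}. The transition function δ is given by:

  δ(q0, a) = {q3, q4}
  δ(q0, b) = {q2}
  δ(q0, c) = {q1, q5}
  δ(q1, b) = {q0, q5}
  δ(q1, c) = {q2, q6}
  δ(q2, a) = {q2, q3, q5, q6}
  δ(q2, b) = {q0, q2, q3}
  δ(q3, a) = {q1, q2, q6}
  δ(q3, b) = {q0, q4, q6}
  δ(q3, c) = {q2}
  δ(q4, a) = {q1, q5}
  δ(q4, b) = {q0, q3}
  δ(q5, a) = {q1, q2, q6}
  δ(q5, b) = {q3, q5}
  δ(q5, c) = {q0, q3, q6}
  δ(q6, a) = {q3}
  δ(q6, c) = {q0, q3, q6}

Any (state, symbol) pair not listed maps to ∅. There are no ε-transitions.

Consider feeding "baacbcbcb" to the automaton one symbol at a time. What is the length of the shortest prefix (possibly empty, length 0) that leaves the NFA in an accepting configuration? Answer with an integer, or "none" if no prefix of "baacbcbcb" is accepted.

2

Start in {q0}.
Read 'b': q0→{q2}; now {q2}.
Read 'a': q2→{q2, q3, q5, q6}; now {q2, q3, q5, q6}.
None of the earlier sets intersect F, but {q2, q3, q5, q6} does.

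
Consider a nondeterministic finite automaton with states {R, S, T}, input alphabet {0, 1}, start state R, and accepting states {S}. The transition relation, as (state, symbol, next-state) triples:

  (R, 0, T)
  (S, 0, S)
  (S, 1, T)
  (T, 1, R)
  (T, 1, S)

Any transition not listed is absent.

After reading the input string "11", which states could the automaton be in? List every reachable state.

Start in {R}.
Read '1': {R} → ∅.
The set is empty and remains empty for the remaining 1 symbol.

∅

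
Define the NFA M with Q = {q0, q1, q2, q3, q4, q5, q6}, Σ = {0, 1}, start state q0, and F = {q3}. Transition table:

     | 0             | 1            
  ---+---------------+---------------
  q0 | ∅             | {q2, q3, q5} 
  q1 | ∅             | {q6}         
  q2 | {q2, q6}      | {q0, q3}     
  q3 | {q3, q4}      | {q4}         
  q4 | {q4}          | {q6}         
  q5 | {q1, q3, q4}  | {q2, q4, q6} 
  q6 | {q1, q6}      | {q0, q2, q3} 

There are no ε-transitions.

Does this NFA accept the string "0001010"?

No

Start in {q0}.
Read '0': q0→∅; now ∅.
The set is empty and remains empty for the remaining 6 symbols.
The final set ∅ contains no accepting state.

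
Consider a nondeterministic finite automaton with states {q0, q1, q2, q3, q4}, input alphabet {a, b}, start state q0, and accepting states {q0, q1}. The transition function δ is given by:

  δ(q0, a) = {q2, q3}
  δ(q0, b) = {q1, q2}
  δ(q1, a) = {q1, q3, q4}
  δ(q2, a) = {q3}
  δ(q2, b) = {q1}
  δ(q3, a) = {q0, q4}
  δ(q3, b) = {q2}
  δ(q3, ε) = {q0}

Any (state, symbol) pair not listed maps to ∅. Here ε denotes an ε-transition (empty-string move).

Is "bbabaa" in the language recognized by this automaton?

Yes

Start in {q0}.
Read 'b': {q0} → {q1, q2}.
Read 'b': {q1, q2} → {q1}.
Read 'a': {q1} → {q0, q1, q3, q4}.
Read 'b': {q0, q1, q3, q4} → {q1, q2}.
Read 'a': {q1, q2} → {q0, q1, q3, q4}.
Read 'a': {q0, q1, q3, q4} → {q0, q1, q2, q3, q4}.
The final set {q0, q1, q2, q3, q4} contains the accepting states q0, q1.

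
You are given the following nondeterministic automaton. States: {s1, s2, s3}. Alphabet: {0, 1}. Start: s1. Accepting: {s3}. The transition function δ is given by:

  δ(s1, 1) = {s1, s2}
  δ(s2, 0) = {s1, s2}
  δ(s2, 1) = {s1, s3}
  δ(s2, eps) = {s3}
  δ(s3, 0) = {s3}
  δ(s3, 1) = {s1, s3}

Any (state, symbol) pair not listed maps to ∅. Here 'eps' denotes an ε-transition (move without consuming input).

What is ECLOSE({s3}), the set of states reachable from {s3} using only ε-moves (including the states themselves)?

{s3}

Begin with {s3}.
No ε-moves leave this set, so the closure equals the set itself.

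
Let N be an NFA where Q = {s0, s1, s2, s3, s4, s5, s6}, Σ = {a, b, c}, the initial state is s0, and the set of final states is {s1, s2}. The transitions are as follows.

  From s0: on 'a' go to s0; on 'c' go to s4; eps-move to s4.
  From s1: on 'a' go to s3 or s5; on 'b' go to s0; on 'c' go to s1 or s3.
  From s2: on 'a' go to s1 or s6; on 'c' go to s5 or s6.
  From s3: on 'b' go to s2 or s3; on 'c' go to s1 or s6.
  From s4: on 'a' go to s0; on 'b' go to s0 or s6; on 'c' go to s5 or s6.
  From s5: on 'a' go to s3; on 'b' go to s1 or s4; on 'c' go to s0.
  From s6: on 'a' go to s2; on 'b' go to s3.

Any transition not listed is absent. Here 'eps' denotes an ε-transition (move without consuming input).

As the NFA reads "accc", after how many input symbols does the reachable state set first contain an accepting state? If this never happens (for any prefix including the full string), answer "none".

Start: ε-closure({s0}) = {s0, s4}.
Read 'a': s0→{s0}, s4→{s0}; union {s0}; ε-closure = {s0, s4}.
Read 'c': s0→{s4}, s4→{s5, s6}; now {s4, s5, s6}.
Read 'c': s4→{s5, s6}, s5→{s0}, s6→∅; union {s0, s5, s6}; ε-closure = {s0, s4, s5, s6}.
Read 'c': s0→{s4}, s4→{s5, s6}, s5→{s0}, s6→∅; now {s0, s4, s5, s6}.
No reachable set along the way intersects F.

none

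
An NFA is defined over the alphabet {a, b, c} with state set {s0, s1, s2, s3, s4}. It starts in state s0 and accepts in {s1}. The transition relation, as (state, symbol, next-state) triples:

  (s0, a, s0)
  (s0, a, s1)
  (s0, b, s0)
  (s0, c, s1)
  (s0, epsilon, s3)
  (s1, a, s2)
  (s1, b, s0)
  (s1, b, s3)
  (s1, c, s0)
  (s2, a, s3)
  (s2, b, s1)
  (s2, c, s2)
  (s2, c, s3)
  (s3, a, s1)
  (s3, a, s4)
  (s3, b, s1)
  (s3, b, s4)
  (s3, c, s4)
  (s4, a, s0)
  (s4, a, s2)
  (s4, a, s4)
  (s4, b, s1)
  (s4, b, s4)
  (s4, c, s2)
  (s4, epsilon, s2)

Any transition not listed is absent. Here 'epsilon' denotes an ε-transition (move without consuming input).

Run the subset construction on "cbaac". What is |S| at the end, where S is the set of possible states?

Start: ε-closure({s0}) = {s0, s3}.
Read 'c': s0→{s1}, s3→{s4}; union {s1, s4}; ε-closure = {s1, s2, s4}.
Read 'b': s1→{s0, s3}, s2→{s1}, s4→{s1, s4}; union {s0, s1, s3, s4}; ε-closure = {s0, s1, s2, s3, s4}.
Read 'a': s0→{s0, s1}, s1→{s2}, s2→{s3}, s3→{s1, s4}, s4→{s0, s2, s4}; now {s0, s1, s2, s3, s4}.
Read 'a': s0→{s0, s1}, s1→{s2}, s2→{s3}, s3→{s1, s4}, s4→{s0, s2, s4}; now {s0, s1, s2, s3, s4}.
Read 'c': s0→{s1}, s1→{s0}, s2→{s2, s3}, s3→{s4}, s4→{s2}; now {s0, s1, s2, s3, s4}.
That set has 5 states.

5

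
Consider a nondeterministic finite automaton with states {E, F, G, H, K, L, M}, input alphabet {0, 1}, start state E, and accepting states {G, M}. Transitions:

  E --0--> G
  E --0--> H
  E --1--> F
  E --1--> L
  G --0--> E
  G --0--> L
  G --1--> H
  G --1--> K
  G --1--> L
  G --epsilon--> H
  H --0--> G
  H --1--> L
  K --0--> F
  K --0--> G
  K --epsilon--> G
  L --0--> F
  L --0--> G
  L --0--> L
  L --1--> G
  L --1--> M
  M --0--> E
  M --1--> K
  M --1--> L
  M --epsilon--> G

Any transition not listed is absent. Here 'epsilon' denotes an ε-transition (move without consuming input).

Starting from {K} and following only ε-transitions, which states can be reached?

Begin with {K}.
ε-move K → G; add G.
ε-move G → H; add H.

{G, H, K}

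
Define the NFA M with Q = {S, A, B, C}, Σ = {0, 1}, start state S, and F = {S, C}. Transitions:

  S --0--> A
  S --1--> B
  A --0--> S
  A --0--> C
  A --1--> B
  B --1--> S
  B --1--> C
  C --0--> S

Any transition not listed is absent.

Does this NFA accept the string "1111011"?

Start in {S}.
Read '1': S→{B}; now {B}.
Read '1': B→{S, C}; now {S, C}.
Read '1': S→{B}, C→∅; now {B}.
Read '1': B→{S, C}; now {S, C}.
Read '0': S→{A}, C→{S}; now {S, A}.
Read '1': S→{B}, A→{B}; now {B}.
Read '1': B→{S, C}; now {S, C}.
The final set {S, C} contains the accepting states S, C.

Yes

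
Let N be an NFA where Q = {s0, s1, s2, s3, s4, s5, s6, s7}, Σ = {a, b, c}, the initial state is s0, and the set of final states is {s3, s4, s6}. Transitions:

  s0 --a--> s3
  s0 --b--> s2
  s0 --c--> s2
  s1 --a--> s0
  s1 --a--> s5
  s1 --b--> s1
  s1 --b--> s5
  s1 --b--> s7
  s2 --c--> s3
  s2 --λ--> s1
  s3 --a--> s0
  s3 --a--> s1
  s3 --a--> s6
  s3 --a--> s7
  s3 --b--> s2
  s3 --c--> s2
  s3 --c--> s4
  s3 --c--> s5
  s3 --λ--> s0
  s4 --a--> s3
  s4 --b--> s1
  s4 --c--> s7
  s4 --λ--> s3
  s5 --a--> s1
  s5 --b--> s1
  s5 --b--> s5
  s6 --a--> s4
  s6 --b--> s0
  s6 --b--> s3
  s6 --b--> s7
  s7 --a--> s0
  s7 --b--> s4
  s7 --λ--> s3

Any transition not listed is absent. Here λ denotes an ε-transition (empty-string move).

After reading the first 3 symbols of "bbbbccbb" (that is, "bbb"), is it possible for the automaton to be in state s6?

No

Start in {s0}.
Read 'b': {s0} → {s1, s2}.
Read 'b': {s1, s2} → {s0, s1, s3, s5, s7}.
Read 'b': {s0, s1, s3, s5, s7} → {s0, s1, s2, s3, s4, s5, s7}.
State s6 is not in {s0, s1, s2, s3, s4, s5, s7}.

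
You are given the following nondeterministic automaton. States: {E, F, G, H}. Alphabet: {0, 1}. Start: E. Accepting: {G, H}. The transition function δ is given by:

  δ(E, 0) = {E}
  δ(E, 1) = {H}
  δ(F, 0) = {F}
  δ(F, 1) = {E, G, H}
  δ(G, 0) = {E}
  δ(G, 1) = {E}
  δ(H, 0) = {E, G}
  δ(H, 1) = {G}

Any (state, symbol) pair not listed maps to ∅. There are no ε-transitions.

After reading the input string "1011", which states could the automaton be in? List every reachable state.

{G, H}

Start in {E}.
Read '1': E→{H}; now {H}.
Read '0': H→{E, G}; now {E, G}.
Read '1': E→{H}, G→{E}; now {E, H}.
Read '1': E→{H}, H→{G}; now {G, H}.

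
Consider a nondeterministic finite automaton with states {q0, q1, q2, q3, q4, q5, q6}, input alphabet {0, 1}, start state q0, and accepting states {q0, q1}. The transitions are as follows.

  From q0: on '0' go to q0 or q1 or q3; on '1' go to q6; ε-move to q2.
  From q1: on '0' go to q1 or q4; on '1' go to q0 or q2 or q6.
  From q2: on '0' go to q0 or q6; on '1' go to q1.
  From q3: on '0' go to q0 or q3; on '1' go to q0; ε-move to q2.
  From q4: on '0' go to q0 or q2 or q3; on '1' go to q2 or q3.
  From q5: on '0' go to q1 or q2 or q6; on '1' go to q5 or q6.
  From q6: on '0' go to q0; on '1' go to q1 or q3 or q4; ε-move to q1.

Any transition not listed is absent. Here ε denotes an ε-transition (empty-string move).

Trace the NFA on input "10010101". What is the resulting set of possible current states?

{q0, q1, q2, q3, q4, q6}

Start: ε-closure({q0}) = {q0, q2}.
Read '1': q0→{q6}, q2→{q1}; now {q1, q6}.
Read '0': q1→{q1, q4}, q6→{q0}; union {q0, q1, q4}; ε-closure = {q0, q1, q2, q4}.
Read '0': q0→{q0, q1, q3}, q1→{q1, q4}, q2→{q0, q6}, q4→{q0, q2, q3}; now {q0, q1, q2, q3, q4, q6}.
Read '1': q0→{q6}, q1→{q0, q2, q6}, q2→{q1}, q3→{q0}, q4→{q2, q3}, q6→{q1, q3, q4}; now {q0, q1, q2, q3, q4, q6}.
Read '0': q0→{q0, q1, q3}, q1→{q1, q4}, q2→{q0, q6}, q3→{q0, q3}, q4→{q0, q2, q3}, q6→{q0}; now {q0, q1, q2, q3, q4, q6}.
Read '1': q0→{q6}, q1→{q0, q2, q6}, q2→{q1}, q3→{q0}, q4→{q2, q3}, q6→{q1, q3, q4}; now {q0, q1, q2, q3, q4, q6}.
Read '0': q0→{q0, q1, q3}, q1→{q1, q4}, q2→{q0, q6}, q3→{q0, q3}, q4→{q0, q2, q3}, q6→{q0}; now {q0, q1, q2, q3, q4, q6}.
Read '1': q0→{q6}, q1→{q0, q2, q6}, q2→{q1}, q3→{q0}, q4→{q2, q3}, q6→{q1, q3, q4}; now {q0, q1, q2, q3, q4, q6}.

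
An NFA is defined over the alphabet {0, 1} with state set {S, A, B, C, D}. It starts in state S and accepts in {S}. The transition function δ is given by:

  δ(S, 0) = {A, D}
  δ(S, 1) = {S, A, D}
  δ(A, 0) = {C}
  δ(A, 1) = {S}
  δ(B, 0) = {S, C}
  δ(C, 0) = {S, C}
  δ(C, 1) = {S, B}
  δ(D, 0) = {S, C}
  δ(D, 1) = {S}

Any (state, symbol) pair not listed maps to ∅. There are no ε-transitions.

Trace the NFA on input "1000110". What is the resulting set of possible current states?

{S, A, C, D}

Start in {S}.
Read '1': {S} → {S, A, D}.
Read '0': {S, A, D} → {S, A, C, D}.
Read '0': {S, A, C, D} → {S, A, C, D}.
Read '0': {S, A, C, D} → {S, A, C, D}.
Read '1': {S, A, C, D} → {S, A, B, D}.
Read '1': {S, A, B, D} → {S, A, D}.
Read '0': {S, A, D} → {S, A, C, D}.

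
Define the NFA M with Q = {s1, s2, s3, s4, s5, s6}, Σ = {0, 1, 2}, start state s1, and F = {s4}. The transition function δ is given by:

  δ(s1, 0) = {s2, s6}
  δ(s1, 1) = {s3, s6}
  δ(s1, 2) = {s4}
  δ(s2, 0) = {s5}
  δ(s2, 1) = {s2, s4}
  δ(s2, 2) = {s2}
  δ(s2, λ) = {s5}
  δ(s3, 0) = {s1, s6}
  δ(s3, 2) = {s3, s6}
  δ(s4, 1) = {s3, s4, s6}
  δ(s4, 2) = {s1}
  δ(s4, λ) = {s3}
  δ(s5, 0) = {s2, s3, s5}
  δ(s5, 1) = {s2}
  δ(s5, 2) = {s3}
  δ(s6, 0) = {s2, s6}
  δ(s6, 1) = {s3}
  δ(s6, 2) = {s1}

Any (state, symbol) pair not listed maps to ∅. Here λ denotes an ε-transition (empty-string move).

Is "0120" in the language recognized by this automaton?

Start in {s1}.
Read '0': s1→{s2, s6}; union {s2, s6}; ε-closure = {s2, s5, s6}.
Read '1': s2→{s2, s4}, s5→{s2}, s6→{s3}; union {s2, s3, s4}; ε-closure = {s2, s3, s4, s5}.
Read '2': s2→{s2}, s3→{s3, s6}, s4→{s1}, s5→{s3}; union {s1, s2, s3, s6}; ε-closure = {s1, s2, s3, s5, s6}.
Read '0': s1→{s2, s6}, s2→{s5}, s3→{s1, s6}, s5→{s2, s3, s5}, s6→{s2, s6}; now {s1, s2, s3, s5, s6}.
The final set {s1, s2, s3, s5, s6} contains no accepting state.

No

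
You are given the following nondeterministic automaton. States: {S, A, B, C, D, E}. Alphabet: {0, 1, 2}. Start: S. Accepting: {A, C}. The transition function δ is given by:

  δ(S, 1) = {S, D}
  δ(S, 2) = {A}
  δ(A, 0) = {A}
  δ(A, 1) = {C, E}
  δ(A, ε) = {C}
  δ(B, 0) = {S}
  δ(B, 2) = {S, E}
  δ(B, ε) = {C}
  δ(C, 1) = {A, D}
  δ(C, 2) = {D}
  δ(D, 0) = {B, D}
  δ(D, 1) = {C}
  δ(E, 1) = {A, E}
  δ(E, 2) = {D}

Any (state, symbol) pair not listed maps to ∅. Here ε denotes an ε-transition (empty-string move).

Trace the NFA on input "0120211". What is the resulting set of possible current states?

∅

Start in {S}.
Read '0': {S} → ∅.
The set is empty and remains empty for the remaining 6 symbols.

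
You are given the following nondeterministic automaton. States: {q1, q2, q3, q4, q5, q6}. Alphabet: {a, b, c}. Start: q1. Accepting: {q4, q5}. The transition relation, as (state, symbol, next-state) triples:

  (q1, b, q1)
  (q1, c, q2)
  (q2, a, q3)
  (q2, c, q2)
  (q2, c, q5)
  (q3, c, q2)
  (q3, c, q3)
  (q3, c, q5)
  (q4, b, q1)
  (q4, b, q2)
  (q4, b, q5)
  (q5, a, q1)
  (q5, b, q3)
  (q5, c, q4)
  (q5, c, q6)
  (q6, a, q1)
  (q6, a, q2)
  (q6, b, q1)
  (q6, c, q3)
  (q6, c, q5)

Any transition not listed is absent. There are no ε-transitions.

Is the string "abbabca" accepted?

No

Start in {q1}.
Read 'a': {q1} → ∅.
The set is empty and remains empty for the remaining 6 symbols.
The final set ∅ contains no accepting state.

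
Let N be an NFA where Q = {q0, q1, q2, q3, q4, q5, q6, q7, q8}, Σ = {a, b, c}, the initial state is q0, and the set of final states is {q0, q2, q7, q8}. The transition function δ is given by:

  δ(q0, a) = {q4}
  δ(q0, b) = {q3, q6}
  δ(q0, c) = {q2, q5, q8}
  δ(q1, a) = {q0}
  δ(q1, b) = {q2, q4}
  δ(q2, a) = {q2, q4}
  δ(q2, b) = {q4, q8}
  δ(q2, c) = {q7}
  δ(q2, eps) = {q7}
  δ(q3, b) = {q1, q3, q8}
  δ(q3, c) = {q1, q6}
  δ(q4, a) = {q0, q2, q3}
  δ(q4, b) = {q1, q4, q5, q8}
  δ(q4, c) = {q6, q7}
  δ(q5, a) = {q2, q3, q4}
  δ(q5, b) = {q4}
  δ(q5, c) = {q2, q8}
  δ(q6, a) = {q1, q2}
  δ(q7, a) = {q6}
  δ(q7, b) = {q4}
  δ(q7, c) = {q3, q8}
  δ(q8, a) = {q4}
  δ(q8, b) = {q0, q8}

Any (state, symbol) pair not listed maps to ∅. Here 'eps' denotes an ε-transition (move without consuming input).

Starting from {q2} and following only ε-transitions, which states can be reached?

Begin with {q2}.
ε-move q2 → q7; add q7.

{q2, q7}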